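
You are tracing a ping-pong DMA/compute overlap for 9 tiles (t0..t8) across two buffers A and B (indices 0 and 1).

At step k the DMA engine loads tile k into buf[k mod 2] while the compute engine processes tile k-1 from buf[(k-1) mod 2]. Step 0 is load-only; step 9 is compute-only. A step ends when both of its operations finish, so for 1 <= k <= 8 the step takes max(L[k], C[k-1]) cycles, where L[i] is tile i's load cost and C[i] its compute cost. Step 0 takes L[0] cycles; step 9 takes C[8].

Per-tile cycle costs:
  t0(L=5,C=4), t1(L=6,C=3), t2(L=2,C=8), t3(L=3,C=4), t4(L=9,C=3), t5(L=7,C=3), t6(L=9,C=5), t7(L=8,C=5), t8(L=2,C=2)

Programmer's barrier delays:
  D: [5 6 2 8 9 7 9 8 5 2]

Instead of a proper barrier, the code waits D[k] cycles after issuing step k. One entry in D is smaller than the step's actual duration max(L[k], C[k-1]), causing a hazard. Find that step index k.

hazard at step 2

step 0: need L[0]=5 = 5; D[0]=5 ok
step 1: need max(L[1]=6,C[0]=4) = 6; D[1]=6 ok
step 2: need max(L[2]=2,C[1]=3) = 3; D[2]=2 SHORT
step 3: need max(L[3]=3,C[2]=8) = 8; D[3]=8 ok
step 4: need max(L[4]=9,C[3]=4) = 9; D[4]=9 ok
step 5: need max(L[5]=7,C[4]=3) = 7; D[5]=7 ok
step 6: need max(L[6]=9,C[5]=3) = 9; D[6]=9 ok
step 7: need max(L[7]=8,C[6]=5) = 8; D[7]=8 ok
step 8: need max(L[8]=2,C[7]=5) = 5; D[8]=5 ok
step 9: need C[8]=2 = 2; D[9]=2 ok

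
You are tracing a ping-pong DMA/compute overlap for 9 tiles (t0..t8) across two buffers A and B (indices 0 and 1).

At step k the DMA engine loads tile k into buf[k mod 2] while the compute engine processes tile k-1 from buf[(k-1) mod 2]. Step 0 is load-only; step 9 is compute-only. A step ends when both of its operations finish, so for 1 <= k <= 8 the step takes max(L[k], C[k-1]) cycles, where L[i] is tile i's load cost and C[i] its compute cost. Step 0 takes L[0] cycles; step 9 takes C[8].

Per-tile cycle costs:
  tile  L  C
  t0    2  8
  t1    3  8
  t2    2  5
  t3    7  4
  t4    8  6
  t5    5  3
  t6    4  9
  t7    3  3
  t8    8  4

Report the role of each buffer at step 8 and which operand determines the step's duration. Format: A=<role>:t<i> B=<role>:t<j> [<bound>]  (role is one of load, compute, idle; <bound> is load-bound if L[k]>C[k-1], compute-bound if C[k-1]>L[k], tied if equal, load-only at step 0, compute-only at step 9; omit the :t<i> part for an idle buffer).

[0] DMA t0→A (2c) ∥ CU idle ⇒ 2c, clock 2
[1] DMA t1→B (3c) ∥ CU A:t0 (8c) ⇒ 8c, clock 10
[2] DMA t2→A (2c) ∥ CU B:t1 (8c) ⇒ 8c, clock 18
[3] DMA t3→B (7c) ∥ CU A:t2 (5c) ⇒ 7c, clock 25
[4] DMA t4→A (8c) ∥ CU B:t3 (4c) ⇒ 8c, clock 33
[5] DMA t5→B (5c) ∥ CU A:t4 (6c) ⇒ 6c, clock 39
[6] DMA t6→A (4c) ∥ CU B:t5 (3c) ⇒ 4c, clock 43
[7] DMA t7→B (3c) ∥ CU A:t6 (9c) ⇒ 9c, clock 52
[8] DMA t8→A (8c) ∥ CU B:t7 (3c) ⇒ 8c, clock 60
[9] DMA idle ∥ CU A:t8 (4c) ⇒ 4c, clock 64

step 8: A=load:t8 B=compute:t7 [load-bound]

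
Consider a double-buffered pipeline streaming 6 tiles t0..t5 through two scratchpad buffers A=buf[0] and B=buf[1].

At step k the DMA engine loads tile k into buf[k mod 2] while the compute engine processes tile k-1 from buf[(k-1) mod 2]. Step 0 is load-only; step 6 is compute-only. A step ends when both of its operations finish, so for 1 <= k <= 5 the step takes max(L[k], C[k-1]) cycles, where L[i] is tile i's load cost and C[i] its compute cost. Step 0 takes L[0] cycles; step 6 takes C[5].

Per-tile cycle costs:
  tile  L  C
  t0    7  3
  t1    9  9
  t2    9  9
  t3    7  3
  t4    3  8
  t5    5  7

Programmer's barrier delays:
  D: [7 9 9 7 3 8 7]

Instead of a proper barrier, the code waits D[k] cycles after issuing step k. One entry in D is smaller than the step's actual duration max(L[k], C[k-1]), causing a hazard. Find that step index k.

k=0 barrier L[0]=7→7c, D[0]=7 ok
k=1 barrier max(L[1]=9,C[0]=3)→9c, D[1]=9 ok
k=2 barrier max(L[2]=9,C[1]=9)→9c, D[2]=9 ok
k=3 barrier max(L[3]=7,C[2]=9)→9c, D[3]=7 SHORT
k=4 barrier max(L[4]=3,C[3]=3)→3c, D[4]=3 ok
k=5 barrier max(L[5]=5,C[4]=8)→8c, D[5]=8 ok
k=6 barrier C[5]=7→7c, D[6]=7 ok

hazard at step 3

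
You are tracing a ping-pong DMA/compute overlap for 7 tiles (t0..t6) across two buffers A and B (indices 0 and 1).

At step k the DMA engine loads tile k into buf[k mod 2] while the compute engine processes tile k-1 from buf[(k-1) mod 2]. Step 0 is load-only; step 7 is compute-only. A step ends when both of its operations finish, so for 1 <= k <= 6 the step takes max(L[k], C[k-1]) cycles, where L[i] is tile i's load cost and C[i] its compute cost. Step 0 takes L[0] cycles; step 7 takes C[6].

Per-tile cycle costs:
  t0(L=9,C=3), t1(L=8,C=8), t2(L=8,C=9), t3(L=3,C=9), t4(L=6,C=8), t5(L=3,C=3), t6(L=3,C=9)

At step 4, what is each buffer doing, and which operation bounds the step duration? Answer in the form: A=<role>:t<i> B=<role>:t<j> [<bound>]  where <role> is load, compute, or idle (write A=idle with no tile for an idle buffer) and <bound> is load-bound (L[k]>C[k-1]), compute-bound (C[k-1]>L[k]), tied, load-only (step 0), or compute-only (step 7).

step 4: A=load:t4 B=compute:t3 [compute-bound]

step 0: L[0]=9 → dur=9, Σ=9 | A=load:t0 B=idle [load-only]
step 1: L[1]=8 C[0]=3 → dur=8, Σ=17 | A=compute:t0 B=load:t1 [load-bound]
step 2: L[2]=8 C[1]=8 → dur=8, Σ=25 | A=load:t2 B=compute:t1 [tied]
step 3: L[3]=3 C[2]=9 → dur=9, Σ=34 | A=compute:t2 B=load:t3 [compute-bound]
step 4: L[4]=6 C[3]=9 → dur=9, Σ=43 | A=load:t4 B=compute:t3 [compute-bound]
step 5: L[5]=3 C[4]=8 → dur=8, Σ=51 | A=compute:t4 B=load:t5 [compute-bound]
step 6: L[6]=3 C[5]=3 → dur=3, Σ=54 | A=load:t6 B=compute:t5 [tied]
step 7: C[6]=9 → dur=9, Σ=63 | A=compute:t6 B=idle [compute-only]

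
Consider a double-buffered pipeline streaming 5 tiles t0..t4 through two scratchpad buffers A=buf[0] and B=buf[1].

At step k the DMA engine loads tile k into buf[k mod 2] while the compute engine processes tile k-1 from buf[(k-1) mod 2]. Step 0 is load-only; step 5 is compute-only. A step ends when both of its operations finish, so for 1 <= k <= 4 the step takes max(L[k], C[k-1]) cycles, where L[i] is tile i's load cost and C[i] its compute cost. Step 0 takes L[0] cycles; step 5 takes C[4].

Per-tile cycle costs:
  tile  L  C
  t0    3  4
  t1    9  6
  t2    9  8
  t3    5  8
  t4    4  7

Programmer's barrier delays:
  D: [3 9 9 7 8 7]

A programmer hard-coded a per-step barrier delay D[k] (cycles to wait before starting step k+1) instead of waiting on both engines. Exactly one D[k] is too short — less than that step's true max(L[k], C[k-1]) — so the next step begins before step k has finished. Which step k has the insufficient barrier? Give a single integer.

step 0: need L[0]=3 = 3; D[0]=3 ok
step 1: need max(L[1]=9,C[0]=4) = 9; D[1]=9 ok
step 2: need max(L[2]=9,C[1]=6) = 9; D[2]=9 ok
step 3: need max(L[3]=5,C[2]=8) = 8; D[3]=7 SHORT
step 4: need max(L[4]=4,C[3]=8) = 8; D[4]=8 ok
step 5: need C[4]=7 = 7; D[5]=7 ok

hazard at step 3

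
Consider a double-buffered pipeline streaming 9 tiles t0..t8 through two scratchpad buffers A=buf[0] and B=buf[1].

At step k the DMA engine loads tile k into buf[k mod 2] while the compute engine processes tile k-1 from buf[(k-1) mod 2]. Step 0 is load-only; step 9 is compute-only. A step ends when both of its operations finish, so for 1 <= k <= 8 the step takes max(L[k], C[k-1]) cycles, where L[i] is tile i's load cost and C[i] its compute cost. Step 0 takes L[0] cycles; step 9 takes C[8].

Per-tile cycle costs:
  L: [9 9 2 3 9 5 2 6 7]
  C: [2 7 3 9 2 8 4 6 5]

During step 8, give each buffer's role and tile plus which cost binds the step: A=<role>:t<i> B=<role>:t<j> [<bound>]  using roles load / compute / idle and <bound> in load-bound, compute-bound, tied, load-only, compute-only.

step 8: A=load:t8 B=compute:t7 [load-bound]

[0] DMA t0→A (9c) ∥ CU idle ⇒ 9c, clock 9
[1] DMA t1→B (9c) ∥ CU A:t0 (2c) ⇒ 9c, clock 18
[2] DMA t2→A (2c) ∥ CU B:t1 (7c) ⇒ 7c, clock 25
[3] DMA t3→B (3c) ∥ CU A:t2 (3c) ⇒ 3c, clock 28
[4] DMA t4→A (9c) ∥ CU B:t3 (9c) ⇒ 9c, clock 37
[5] DMA t5→B (5c) ∥ CU A:t4 (2c) ⇒ 5c, clock 42
[6] DMA t6→A (2c) ∥ CU B:t5 (8c) ⇒ 8c, clock 50
[7] DMA t7→B (6c) ∥ CU A:t6 (4c) ⇒ 6c, clock 56
[8] DMA t8→A (7c) ∥ CU B:t7 (6c) ⇒ 7c, clock 63
[9] DMA idle ∥ CU A:t8 (5c) ⇒ 5c, clock 68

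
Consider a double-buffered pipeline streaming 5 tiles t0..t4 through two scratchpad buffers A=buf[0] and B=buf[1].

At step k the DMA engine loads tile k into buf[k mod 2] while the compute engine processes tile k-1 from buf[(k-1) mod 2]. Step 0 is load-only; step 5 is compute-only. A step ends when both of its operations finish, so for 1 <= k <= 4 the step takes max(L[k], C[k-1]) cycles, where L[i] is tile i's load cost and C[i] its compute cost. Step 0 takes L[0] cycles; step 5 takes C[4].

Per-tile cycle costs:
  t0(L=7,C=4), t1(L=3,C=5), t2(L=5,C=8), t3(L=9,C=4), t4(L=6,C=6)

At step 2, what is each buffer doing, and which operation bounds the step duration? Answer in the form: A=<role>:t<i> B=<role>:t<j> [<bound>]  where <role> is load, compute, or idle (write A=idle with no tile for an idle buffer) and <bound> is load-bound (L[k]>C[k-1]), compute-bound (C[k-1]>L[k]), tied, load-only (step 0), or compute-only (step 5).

[0] DMA t0→A (7c) ∥ CU idle ⇒ 7c, clock 7
[1] DMA t1→B (3c) ∥ CU A:t0 (4c) ⇒ 4c, clock 11
[2] DMA t2→A (5c) ∥ CU B:t1 (5c) ⇒ 5c, clock 16
[3] DMA t3→B (9c) ∥ CU A:t2 (8c) ⇒ 9c, clock 25
[4] DMA t4→A (6c) ∥ CU B:t3 (4c) ⇒ 6c, clock 31
[5] DMA idle ∥ CU A:t4 (6c) ⇒ 6c, clock 37

step 2: A=load:t2 B=compute:t1 [tied]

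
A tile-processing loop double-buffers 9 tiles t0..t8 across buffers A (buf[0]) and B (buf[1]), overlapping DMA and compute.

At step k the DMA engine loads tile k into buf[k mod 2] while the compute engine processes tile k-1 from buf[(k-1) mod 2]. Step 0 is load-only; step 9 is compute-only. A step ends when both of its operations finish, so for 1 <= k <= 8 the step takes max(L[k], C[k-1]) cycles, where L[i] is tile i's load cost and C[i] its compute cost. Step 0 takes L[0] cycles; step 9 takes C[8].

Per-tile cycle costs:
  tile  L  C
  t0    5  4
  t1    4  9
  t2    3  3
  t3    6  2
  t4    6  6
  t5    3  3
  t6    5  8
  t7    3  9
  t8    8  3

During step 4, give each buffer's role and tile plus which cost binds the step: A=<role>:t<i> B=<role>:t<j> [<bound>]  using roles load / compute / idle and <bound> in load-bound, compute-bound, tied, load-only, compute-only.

step 4: A=load:t4 B=compute:t3 [load-bound]

[0] DMA t0→A (5c) ∥ CU idle ⇒ 5c, clock 5
[1] DMA t1→B (4c) ∥ CU A:t0 (4c) ⇒ 4c, clock 9
[2] DMA t2→A (3c) ∥ CU B:t1 (9c) ⇒ 9c, clock 18
[3] DMA t3→B (6c) ∥ CU A:t2 (3c) ⇒ 6c, clock 24
[4] DMA t4→A (6c) ∥ CU B:t3 (2c) ⇒ 6c, clock 30
[5] DMA t5→B (3c) ∥ CU A:t4 (6c) ⇒ 6c, clock 36
[6] DMA t6→A (5c) ∥ CU B:t5 (3c) ⇒ 5c, clock 41
[7] DMA t7→B (3c) ∥ CU A:t6 (8c) ⇒ 8c, clock 49
[8] DMA t8→A (8c) ∥ CU B:t7 (9c) ⇒ 9c, clock 58
[9] DMA idle ∥ CU A:t8 (3c) ⇒ 3c, clock 61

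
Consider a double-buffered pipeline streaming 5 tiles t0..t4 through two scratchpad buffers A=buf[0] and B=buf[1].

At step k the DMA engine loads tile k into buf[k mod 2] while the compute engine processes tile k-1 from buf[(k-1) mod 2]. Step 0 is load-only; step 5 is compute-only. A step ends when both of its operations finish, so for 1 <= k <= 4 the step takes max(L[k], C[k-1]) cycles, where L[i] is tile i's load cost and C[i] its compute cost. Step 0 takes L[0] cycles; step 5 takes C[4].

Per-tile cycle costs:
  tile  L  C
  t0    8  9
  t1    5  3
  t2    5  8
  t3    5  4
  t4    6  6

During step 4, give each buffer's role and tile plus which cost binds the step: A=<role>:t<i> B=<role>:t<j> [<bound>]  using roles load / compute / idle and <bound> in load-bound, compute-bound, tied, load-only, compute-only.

step 4: A=load:t4 B=compute:t3 [load-bound]

  0. 8=8c; end=8; A:t0 B:-
  1. max(5,9)=9c; end=17; A:t0 B:t1
  2. max(5,3)=5c; end=22; A:t2 B:t1
  3. max(5,8)=8c; end=30; A:t2 B:t3
  4. max(6,4)=6c; end=36; A:t4 B:t3
  5. 6=6c; end=42; A:t4 B:t3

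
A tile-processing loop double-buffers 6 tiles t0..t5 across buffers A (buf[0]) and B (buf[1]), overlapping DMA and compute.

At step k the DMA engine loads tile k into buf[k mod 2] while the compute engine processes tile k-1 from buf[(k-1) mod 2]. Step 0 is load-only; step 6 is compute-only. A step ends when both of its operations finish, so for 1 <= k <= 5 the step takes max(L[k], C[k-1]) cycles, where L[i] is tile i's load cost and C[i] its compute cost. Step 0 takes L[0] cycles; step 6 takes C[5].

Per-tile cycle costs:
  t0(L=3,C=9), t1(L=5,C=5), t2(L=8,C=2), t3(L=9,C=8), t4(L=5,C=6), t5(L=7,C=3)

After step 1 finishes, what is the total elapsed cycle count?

end_cycle[1] = 12

[0] DMA t0→A (3c) ∥ CU idle ⇒ 3c, clock 3
[1] DMA t1→B (5c) ∥ CU A:t0 (9c) ⇒ 9c, clock 12
[2] DMA t2→A (8c) ∥ CU B:t1 (5c) ⇒ 8c, clock 20
[3] DMA t3→B (9c) ∥ CU A:t2 (2c) ⇒ 9c, clock 29
[4] DMA t4→A (5c) ∥ CU B:t3 (8c) ⇒ 8c, clock 37
[5] DMA t5→B (7c) ∥ CU A:t4 (6c) ⇒ 7c, clock 44
[6] DMA idle ∥ CU B:t5 (3c) ⇒ 3c, clock 47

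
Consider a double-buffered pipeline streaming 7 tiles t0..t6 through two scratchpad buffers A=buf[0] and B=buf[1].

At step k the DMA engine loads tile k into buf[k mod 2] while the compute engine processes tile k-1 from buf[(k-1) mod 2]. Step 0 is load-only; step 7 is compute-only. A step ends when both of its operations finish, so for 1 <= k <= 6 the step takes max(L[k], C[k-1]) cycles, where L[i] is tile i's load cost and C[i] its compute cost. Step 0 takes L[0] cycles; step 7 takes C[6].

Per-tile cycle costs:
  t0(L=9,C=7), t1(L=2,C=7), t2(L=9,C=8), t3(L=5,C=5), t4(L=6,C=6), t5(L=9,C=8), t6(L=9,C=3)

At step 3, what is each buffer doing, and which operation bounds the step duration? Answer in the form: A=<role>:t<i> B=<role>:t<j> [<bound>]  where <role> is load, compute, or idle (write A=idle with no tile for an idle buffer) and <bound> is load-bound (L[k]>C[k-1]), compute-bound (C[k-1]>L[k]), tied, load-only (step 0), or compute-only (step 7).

step 3: A=compute:t2 B=load:t3 [compute-bound]

step 0: L[0]=9 → dur=9, Σ=9 | A=load:t0 B=idle [load-only]
step 1: L[1]=2 C[0]=7 → dur=7, Σ=16 | A=compute:t0 B=load:t1 [compute-bound]
step 2: L[2]=9 C[1]=7 → dur=9, Σ=25 | A=load:t2 B=compute:t1 [load-bound]
step 3: L[3]=5 C[2]=8 → dur=8, Σ=33 | A=compute:t2 B=load:t3 [compute-bound]
step 4: L[4]=6 C[3]=5 → dur=6, Σ=39 | A=load:t4 B=compute:t3 [load-bound]
step 5: L[5]=9 C[4]=6 → dur=9, Σ=48 | A=compute:t4 B=load:t5 [load-bound]
step 6: L[6]=9 C[5]=8 → dur=9, Σ=57 | A=load:t6 B=compute:t5 [load-bound]
step 7: C[6]=3 → dur=3, Σ=60 | A=compute:t6 B=idle [compute-only]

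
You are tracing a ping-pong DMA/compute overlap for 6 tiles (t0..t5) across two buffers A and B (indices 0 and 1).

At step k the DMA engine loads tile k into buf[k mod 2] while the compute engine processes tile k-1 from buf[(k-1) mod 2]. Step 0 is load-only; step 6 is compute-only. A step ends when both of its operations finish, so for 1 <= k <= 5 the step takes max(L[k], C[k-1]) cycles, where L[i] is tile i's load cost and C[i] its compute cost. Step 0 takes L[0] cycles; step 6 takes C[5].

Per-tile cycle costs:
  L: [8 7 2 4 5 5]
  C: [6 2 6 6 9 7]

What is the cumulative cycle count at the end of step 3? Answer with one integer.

end_cycle[3] = 23

  0. 8=8c; end=8; A:t0 B:-
  1. max(7,6)=7c; end=15; A:t0 B:t1
  2. max(2,2)=2c; end=17; A:t2 B:t1
  3. max(4,6)=6c; end=23; A:t2 B:t3
  4. max(5,6)=6c; end=29; A:t4 B:t3
  5. max(5,9)=9c; end=38; A:t4 B:t5
  6. 7=7c; end=45; A:t4 B:t5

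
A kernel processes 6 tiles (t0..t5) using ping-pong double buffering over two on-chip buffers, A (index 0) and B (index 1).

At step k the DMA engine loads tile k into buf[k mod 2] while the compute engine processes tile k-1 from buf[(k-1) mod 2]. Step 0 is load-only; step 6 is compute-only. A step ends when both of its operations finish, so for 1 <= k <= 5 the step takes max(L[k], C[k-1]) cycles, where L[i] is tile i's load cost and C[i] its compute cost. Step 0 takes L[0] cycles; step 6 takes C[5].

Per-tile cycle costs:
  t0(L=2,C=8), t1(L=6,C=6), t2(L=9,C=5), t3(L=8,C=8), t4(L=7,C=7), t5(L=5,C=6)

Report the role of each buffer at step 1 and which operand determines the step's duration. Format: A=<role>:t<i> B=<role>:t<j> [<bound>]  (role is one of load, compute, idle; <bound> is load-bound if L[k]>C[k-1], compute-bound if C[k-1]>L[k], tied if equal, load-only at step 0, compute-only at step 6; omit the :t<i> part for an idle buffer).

  0. 2=2c; end=2; A:t0 B:-
  1. max(6,8)=8c; end=10; A:t0 B:t1
  2. max(9,6)=9c; end=19; A:t2 B:t1
  3. max(8,5)=8c; end=27; A:t2 B:t3
  4. max(7,8)=8c; end=35; A:t4 B:t3
  5. max(5,7)=7c; end=42; A:t4 B:t5
  6. 6=6c; end=48; A:t4 B:t5

step 1: A=compute:t0 B=load:t1 [compute-bound]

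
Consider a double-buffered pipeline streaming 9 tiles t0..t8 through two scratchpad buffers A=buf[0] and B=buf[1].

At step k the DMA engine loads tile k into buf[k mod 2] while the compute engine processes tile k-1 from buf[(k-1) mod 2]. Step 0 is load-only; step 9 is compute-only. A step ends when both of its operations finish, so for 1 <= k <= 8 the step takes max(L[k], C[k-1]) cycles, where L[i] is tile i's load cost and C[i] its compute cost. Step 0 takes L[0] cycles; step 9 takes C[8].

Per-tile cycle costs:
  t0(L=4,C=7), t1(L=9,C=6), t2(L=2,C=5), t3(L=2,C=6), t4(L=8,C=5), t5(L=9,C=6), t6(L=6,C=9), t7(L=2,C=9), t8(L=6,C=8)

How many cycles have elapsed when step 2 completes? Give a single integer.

end_cycle[2] = 19

  0. 4=4c; end=4; A:t0 B:-
  1. max(9,7)=9c; end=13; A:t0 B:t1
  2. max(2,6)=6c; end=19; A:t2 B:t1
  3. max(2,5)=5c; end=24; A:t2 B:t3
  4. max(8,6)=8c; end=32; A:t4 B:t3
  5. max(9,5)=9c; end=41; A:t4 B:t5
  6. max(6,6)=6c; end=47; A:t6 B:t5
  7. max(2,9)=9c; end=56; A:t6 B:t7
  8. max(6,9)=9c; end=65; A:t8 B:t7
  9. 8=8c; end=73; A:t8 B:t7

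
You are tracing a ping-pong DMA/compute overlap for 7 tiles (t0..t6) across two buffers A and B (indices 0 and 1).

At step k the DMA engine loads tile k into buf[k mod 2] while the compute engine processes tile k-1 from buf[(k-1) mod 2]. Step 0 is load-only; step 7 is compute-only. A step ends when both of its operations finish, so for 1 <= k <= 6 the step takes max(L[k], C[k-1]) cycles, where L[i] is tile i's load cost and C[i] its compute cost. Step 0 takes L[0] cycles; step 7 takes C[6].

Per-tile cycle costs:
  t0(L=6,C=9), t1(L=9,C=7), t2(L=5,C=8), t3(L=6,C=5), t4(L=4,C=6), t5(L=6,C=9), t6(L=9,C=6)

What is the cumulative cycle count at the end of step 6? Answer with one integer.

k=0 load=t0/6c comp=- wait=6 total=6
k=1 load=t1/9c comp=t0/9c wait=9 total=15
k=2 load=t2/5c comp=t1/7c wait=7 total=22
k=3 load=t3/6c comp=t2/8c wait=8 total=30
k=4 load=t4/4c comp=t3/5c wait=5 total=35
k=5 load=t5/6c comp=t4/6c wait=6 total=41
k=6 load=t6/9c comp=t5/9c wait=9 total=50
k=7 load=- comp=t6/6c wait=6 total=56

end_cycle[6] = 50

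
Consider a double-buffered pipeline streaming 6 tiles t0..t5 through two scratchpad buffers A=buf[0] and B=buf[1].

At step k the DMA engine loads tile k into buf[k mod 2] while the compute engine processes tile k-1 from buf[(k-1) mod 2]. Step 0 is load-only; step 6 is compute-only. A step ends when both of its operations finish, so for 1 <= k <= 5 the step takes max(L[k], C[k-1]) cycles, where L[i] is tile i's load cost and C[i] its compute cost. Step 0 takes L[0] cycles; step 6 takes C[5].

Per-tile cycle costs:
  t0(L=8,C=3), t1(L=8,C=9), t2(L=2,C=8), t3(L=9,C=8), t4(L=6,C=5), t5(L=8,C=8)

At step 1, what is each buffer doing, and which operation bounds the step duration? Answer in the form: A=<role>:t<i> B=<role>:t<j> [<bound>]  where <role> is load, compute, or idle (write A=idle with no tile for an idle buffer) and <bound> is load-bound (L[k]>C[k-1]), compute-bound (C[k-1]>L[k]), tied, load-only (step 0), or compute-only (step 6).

step 1: A=compute:t0 B=load:t1 [load-bound]

[0] DMA t0→A (8c) ∥ CU idle ⇒ 8c, clock 8
[1] DMA t1→B (8c) ∥ CU A:t0 (3c) ⇒ 8c, clock 16
[2] DMA t2→A (2c) ∥ CU B:t1 (9c) ⇒ 9c, clock 25
[3] DMA t3→B (9c) ∥ CU A:t2 (8c) ⇒ 9c, clock 34
[4] DMA t4→A (6c) ∥ CU B:t3 (8c) ⇒ 8c, clock 42
[5] DMA t5→B (8c) ∥ CU A:t4 (5c) ⇒ 8c, clock 50
[6] DMA idle ∥ CU B:t5 (8c) ⇒ 8c, clock 58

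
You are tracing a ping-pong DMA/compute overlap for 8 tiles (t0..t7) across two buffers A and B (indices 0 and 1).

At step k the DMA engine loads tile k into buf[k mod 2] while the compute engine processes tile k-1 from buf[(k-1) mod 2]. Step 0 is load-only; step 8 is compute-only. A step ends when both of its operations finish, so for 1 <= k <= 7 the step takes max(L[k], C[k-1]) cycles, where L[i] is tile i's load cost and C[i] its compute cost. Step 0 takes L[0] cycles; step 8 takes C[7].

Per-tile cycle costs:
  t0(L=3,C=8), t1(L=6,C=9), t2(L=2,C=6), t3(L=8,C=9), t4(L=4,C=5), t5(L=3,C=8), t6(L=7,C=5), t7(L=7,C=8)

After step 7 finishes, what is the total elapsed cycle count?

  0. 3=3c; end=3; A:t0 B:-
  1. max(6,8)=8c; end=11; A:t0 B:t1
  2. max(2,9)=9c; end=20; A:t2 B:t1
  3. max(8,6)=8c; end=28; A:t2 B:t3
  4. max(4,9)=9c; end=37; A:t4 B:t3
  5. max(3,5)=5c; end=42; A:t4 B:t5
  6. max(7,8)=8c; end=50; A:t6 B:t5
  7. max(7,5)=7c; end=57; A:t6 B:t7
  8. 8=8c; end=65; A:t6 B:t7

end_cycle[7] = 57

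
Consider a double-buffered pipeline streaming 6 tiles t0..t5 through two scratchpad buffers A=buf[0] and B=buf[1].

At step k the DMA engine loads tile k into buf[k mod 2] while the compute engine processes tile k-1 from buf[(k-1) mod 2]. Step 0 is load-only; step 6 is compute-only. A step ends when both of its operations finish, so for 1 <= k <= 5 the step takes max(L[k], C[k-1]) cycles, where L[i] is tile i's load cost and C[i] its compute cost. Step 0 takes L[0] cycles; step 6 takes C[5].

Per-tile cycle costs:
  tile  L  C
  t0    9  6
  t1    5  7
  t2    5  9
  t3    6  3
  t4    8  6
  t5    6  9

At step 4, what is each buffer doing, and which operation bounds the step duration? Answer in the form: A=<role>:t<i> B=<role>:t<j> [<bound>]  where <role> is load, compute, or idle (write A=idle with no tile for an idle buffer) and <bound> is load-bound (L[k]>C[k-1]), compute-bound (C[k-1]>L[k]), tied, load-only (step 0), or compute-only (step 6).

step 4: A=load:t4 B=compute:t3 [load-bound]

  0. 9=9c; end=9; A:t0 B:-
  1. max(5,6)=6c; end=15; A:t0 B:t1
  2. max(5,7)=7c; end=22; A:t2 B:t1
  3. max(6,9)=9c; end=31; A:t2 B:t3
  4. max(8,3)=8c; end=39; A:t4 B:t3
  5. max(6,6)=6c; end=45; A:t4 B:t5
  6. 9=9c; end=54; A:t4 B:t5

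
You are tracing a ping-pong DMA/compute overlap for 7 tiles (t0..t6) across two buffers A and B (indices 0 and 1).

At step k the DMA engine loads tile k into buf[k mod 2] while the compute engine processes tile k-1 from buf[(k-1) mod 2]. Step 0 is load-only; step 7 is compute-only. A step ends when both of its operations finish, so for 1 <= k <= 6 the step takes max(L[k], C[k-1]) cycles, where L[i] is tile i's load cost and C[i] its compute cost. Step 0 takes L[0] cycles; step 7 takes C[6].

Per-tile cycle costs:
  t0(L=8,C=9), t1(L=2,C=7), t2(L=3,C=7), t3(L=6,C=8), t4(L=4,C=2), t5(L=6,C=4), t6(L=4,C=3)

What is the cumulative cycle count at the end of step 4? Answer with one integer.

step 0: L[0]=8 → dur=8, Σ=8 | A=load:t0 B=idle [load-only]
step 1: L[1]=2 C[0]=9 → dur=9, Σ=17 | A=compute:t0 B=load:t1 [compute-bound]
step 2: L[2]=3 C[1]=7 → dur=7, Σ=24 | A=load:t2 B=compute:t1 [compute-bound]
step 3: L[3]=6 C[2]=7 → dur=7, Σ=31 | A=compute:t2 B=load:t3 [compute-bound]
step 4: L[4]=4 C[3]=8 → dur=8, Σ=39 | A=load:t4 B=compute:t3 [compute-bound]
step 5: L[5]=6 C[4]=2 → dur=6, Σ=45 | A=compute:t4 B=load:t5 [load-bound]
step 6: L[6]=4 C[5]=4 → dur=4, Σ=49 | A=load:t6 B=compute:t5 [tied]
step 7: C[6]=3 → dur=3, Σ=52 | A=compute:t6 B=idle [compute-only]

end_cycle[4] = 39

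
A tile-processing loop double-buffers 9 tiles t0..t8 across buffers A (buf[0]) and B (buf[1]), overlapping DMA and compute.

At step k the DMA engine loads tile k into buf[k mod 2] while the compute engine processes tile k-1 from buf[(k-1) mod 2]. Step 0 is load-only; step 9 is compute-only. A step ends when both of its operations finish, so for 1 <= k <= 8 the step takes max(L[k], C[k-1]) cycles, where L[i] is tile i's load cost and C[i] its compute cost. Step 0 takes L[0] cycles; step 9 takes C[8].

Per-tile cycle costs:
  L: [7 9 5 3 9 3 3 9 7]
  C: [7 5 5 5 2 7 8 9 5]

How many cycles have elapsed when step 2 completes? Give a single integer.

[0] DMA t0→A (7c) ∥ CU idle ⇒ 7c, clock 7
[1] DMA t1→B (9c) ∥ CU A:t0 (7c) ⇒ 9c, clock 16
[2] DMA t2→A (5c) ∥ CU B:t1 (5c) ⇒ 5c, clock 21
[3] DMA t3→B (3c) ∥ CU A:t2 (5c) ⇒ 5c, clock 26
[4] DMA t4→A (9c) ∥ CU B:t3 (5c) ⇒ 9c, clock 35
[5] DMA t5→B (3c) ∥ CU A:t4 (2c) ⇒ 3c, clock 38
[6] DMA t6→A (3c) ∥ CU B:t5 (7c) ⇒ 7c, clock 45
[7] DMA t7→B (9c) ∥ CU A:t6 (8c) ⇒ 9c, clock 54
[8] DMA t8→A (7c) ∥ CU B:t7 (9c) ⇒ 9c, clock 63
[9] DMA idle ∥ CU A:t8 (5c) ⇒ 5c, clock 68

end_cycle[2] = 21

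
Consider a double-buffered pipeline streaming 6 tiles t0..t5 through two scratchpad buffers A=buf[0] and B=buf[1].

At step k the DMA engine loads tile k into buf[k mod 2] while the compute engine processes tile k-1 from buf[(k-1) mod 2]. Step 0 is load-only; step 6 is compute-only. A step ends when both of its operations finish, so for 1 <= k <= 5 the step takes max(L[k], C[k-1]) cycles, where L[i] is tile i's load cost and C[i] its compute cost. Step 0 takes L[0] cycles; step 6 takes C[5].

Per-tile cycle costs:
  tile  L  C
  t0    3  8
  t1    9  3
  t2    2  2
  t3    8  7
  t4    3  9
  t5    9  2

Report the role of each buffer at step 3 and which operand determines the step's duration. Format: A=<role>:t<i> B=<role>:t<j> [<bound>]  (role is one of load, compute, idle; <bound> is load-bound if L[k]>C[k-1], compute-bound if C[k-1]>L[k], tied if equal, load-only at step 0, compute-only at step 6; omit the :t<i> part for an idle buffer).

step 0: L[0]=3 → dur=3, Σ=3 | A=load:t0 B=idle [load-only]
step 1: L[1]=9 C[0]=8 → dur=9, Σ=12 | A=compute:t0 B=load:t1 [load-bound]
step 2: L[2]=2 C[1]=3 → dur=3, Σ=15 | A=load:t2 B=compute:t1 [compute-bound]
step 3: L[3]=8 C[2]=2 → dur=8, Σ=23 | A=compute:t2 B=load:t3 [load-bound]
step 4: L[4]=3 C[3]=7 → dur=7, Σ=30 | A=load:t4 B=compute:t3 [compute-bound]
step 5: L[5]=9 C[4]=9 → dur=9, Σ=39 | A=compute:t4 B=load:t5 [tied]
step 6: C[5]=2 → dur=2, Σ=41 | A=idle B=compute:t5 [compute-only]

step 3: A=compute:t2 B=load:t3 [load-bound]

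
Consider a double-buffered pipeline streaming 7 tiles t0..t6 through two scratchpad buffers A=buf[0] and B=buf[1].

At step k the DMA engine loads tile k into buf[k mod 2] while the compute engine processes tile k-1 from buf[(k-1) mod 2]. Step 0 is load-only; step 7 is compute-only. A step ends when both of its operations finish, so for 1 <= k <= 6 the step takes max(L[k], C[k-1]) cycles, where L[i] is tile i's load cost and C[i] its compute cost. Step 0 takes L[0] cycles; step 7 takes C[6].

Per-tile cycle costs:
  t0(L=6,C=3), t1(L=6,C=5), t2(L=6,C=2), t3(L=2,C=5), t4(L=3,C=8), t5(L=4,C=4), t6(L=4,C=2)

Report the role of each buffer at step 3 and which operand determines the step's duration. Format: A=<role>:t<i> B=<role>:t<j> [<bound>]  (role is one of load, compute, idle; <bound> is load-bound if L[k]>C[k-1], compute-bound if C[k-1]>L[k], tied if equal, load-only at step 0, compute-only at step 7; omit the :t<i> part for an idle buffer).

step 3: A=compute:t2 B=load:t3 [tied]

[0] DMA t0→A (6c) ∥ CU idle ⇒ 6c, clock 6
[1] DMA t1→B (6c) ∥ CU A:t0 (3c) ⇒ 6c, clock 12
[2] DMA t2→A (6c) ∥ CU B:t1 (5c) ⇒ 6c, clock 18
[3] DMA t3→B (2c) ∥ CU A:t2 (2c) ⇒ 2c, clock 20
[4] DMA t4→A (3c) ∥ CU B:t3 (5c) ⇒ 5c, clock 25
[5] DMA t5→B (4c) ∥ CU A:t4 (8c) ⇒ 8c, clock 33
[6] DMA t6→A (4c) ∥ CU B:t5 (4c) ⇒ 4c, clock 37
[7] DMA idle ∥ CU A:t6 (2c) ⇒ 2c, clock 39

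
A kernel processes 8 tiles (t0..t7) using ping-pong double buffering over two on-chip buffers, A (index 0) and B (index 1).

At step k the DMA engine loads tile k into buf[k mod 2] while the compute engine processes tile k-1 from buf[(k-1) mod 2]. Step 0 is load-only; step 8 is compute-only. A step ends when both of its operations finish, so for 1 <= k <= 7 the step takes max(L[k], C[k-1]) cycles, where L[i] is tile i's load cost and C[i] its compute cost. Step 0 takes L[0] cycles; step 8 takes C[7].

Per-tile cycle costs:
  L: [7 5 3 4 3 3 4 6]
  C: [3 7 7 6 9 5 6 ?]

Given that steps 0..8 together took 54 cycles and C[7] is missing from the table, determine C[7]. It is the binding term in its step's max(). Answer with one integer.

C[7] = 2

step 0: dur = L[0]=7 = 7
step 1: dur = max(L[1]=5, C[0]=3) = 5
step 2: dur = max(L[2]=3, C[1]=7) = 7
step 3: dur = max(L[3]=4, C[2]=7) = 7
step 4: dur = max(L[4]=3, C[3]=6) = 6
step 5: dur = max(L[5]=3, C[4]=9) = 9
step 6: dur = max(L[6]=4, C[5]=5) = 5
step 7: dur = max(L[7]=6, C[6]=6) = 6
step 8: dur = C[7]=? = C[7]  (unknown; binding)
sum of known step durations = 52
dur[8] = total - known = 54 - 52 = 2
C[7] is the binding max in step 8, so C[7] = dur[8] = 2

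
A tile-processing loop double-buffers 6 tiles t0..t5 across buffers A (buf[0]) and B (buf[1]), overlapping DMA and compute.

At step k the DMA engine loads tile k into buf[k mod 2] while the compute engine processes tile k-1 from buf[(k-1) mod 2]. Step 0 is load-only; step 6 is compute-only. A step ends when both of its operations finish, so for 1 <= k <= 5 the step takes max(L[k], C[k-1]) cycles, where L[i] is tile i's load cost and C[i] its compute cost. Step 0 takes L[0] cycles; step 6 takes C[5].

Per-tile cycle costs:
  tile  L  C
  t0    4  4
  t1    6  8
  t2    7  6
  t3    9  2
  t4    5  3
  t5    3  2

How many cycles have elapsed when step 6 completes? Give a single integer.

end_cycle[6] = 37

  0. 4=4c; end=4; A:t0 B:-
  1. max(6,4)=6c; end=10; A:t0 B:t1
  2. max(7,8)=8c; end=18; A:t2 B:t1
  3. max(9,6)=9c; end=27; A:t2 B:t3
  4. max(5,2)=5c; end=32; A:t4 B:t3
  5. max(3,3)=3c; end=35; A:t4 B:t5
  6. 2=2c; end=37; A:t4 B:t5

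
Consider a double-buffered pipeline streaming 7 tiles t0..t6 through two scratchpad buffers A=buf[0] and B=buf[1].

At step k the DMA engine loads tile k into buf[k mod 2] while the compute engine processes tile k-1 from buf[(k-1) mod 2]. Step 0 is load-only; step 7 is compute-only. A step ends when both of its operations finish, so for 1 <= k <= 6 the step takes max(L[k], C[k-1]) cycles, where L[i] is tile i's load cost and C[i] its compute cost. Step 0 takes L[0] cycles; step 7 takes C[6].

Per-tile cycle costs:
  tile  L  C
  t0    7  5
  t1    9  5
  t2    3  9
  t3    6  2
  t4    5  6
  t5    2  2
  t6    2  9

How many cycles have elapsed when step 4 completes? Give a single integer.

step 0: L[0]=7 → dur=7, Σ=7 | A=load:t0 B=idle [load-only]
step 1: L[1]=9 C[0]=5 → dur=9, Σ=16 | A=compute:t0 B=load:t1 [load-bound]
step 2: L[2]=3 C[1]=5 → dur=5, Σ=21 | A=load:t2 B=compute:t1 [compute-bound]
step 3: L[3]=6 C[2]=9 → dur=9, Σ=30 | A=compute:t2 B=load:t3 [compute-bound]
step 4: L[4]=5 C[3]=2 → dur=5, Σ=35 | A=load:t4 B=compute:t3 [load-bound]
step 5: L[5]=2 C[4]=6 → dur=6, Σ=41 | A=compute:t4 B=load:t5 [compute-bound]
step 6: L[6]=2 C[5]=2 → dur=2, Σ=43 | A=load:t6 B=compute:t5 [tied]
step 7: C[6]=9 → dur=9, Σ=52 | A=compute:t6 B=idle [compute-only]

end_cycle[4] = 35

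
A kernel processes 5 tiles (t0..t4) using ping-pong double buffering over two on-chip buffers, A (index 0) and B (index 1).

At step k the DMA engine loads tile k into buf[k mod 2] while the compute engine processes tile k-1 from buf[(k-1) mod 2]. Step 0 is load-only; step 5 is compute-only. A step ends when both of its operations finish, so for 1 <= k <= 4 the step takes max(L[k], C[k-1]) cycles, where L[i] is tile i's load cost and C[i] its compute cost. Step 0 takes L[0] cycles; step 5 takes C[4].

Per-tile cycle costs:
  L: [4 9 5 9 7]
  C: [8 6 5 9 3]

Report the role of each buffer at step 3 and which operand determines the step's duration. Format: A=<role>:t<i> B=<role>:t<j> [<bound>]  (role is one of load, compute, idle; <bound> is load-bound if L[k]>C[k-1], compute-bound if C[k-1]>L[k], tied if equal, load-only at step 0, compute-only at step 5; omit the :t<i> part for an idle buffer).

[0] DMA t0→A (4c) ∥ CU idle ⇒ 4c, clock 4
[1] DMA t1→B (9c) ∥ CU A:t0 (8c) ⇒ 9c, clock 13
[2] DMA t2→A (5c) ∥ CU B:t1 (6c) ⇒ 6c, clock 19
[3] DMA t3→B (9c) ∥ CU A:t2 (5c) ⇒ 9c, clock 28
[4] DMA t4→A (7c) ∥ CU B:t3 (9c) ⇒ 9c, clock 37
[5] DMA idle ∥ CU A:t4 (3c) ⇒ 3c, clock 40

step 3: A=compute:t2 B=load:t3 [load-bound]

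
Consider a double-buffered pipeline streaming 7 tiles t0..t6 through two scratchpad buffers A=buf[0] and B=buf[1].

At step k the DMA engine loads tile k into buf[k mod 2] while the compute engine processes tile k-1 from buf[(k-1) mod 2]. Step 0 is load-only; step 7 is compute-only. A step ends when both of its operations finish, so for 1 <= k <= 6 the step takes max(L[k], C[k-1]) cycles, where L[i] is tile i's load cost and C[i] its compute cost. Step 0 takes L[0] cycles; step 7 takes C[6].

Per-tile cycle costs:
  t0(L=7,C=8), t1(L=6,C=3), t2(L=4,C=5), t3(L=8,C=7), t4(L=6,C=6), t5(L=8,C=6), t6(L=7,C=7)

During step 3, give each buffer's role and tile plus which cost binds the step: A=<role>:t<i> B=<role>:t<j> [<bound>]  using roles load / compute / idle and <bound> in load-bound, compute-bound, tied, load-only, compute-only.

k=0 load=t0/7c comp=- wait=7 total=7
k=1 load=t1/6c comp=t0/8c wait=8 total=15
k=2 load=t2/4c comp=t1/3c wait=4 total=19
k=3 load=t3/8c comp=t2/5c wait=8 total=27
k=4 load=t4/6c comp=t3/7c wait=7 total=34
k=5 load=t5/8c comp=t4/6c wait=8 total=42
k=6 load=t6/7c comp=t5/6c wait=7 total=49
k=7 load=- comp=t6/7c wait=7 total=56

step 3: A=compute:t2 B=load:t3 [load-bound]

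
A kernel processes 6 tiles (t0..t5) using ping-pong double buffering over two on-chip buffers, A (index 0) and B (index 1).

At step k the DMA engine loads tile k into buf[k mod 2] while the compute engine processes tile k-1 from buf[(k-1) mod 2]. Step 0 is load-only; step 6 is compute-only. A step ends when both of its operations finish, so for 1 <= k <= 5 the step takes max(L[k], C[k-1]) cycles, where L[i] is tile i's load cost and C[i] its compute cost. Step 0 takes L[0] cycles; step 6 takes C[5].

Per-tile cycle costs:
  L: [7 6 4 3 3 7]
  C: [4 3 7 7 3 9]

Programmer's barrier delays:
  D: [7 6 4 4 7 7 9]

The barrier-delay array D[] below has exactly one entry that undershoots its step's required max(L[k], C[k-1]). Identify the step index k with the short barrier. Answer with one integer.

hazard at step 3

k=0 barrier L[0]=7→7c, D[0]=7 ok
k=1 barrier max(L[1]=6,C[0]=4)→6c, D[1]=6 ok
k=2 barrier max(L[2]=4,C[1]=3)→4c, D[2]=4 ok
k=3 barrier max(L[3]=3,C[2]=7)→7c, D[3]=4 SHORT
k=4 barrier max(L[4]=3,C[3]=7)→7c, D[4]=7 ok
k=5 barrier max(L[5]=7,C[4]=3)→7c, D[5]=7 ok
k=6 barrier C[5]=9→9c, D[6]=9 ok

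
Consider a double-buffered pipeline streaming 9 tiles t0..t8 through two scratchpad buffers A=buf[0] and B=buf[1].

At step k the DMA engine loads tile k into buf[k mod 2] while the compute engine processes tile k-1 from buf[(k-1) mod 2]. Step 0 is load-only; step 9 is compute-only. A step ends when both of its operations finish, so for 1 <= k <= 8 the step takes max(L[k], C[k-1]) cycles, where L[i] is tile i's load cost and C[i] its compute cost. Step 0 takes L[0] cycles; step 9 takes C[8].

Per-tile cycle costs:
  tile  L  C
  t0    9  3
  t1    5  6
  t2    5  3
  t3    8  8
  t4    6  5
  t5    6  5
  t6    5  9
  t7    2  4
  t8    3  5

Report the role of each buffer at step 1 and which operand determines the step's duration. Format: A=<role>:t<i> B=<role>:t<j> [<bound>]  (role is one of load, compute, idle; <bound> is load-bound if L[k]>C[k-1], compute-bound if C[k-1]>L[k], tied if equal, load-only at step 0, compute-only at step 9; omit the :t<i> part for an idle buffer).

step 1: A=compute:t0 B=load:t1 [load-bound]

step 0: L[0]=9 → dur=9, Σ=9 | A=load:t0 B=idle [load-only]
step 1: L[1]=5 C[0]=3 → dur=5, Σ=14 | A=compute:t0 B=load:t1 [load-bound]
step 2: L[2]=5 C[1]=6 → dur=6, Σ=20 | A=load:t2 B=compute:t1 [compute-bound]
step 3: L[3]=8 C[2]=3 → dur=8, Σ=28 | A=compute:t2 B=load:t3 [load-bound]
step 4: L[4]=6 C[3]=8 → dur=8, Σ=36 | A=load:t4 B=compute:t3 [compute-bound]
step 5: L[5]=6 C[4]=5 → dur=6, Σ=42 | A=compute:t4 B=load:t5 [load-bound]
step 6: L[6]=5 C[5]=5 → dur=5, Σ=47 | A=load:t6 B=compute:t5 [tied]
step 7: L[7]=2 C[6]=9 → dur=9, Σ=56 | A=compute:t6 B=load:t7 [compute-bound]
step 8: L[8]=3 C[7]=4 → dur=4, Σ=60 | A=load:t8 B=compute:t7 [compute-bound]
step 9: C[8]=5 → dur=5, Σ=65 | A=compute:t8 B=idle [compute-only]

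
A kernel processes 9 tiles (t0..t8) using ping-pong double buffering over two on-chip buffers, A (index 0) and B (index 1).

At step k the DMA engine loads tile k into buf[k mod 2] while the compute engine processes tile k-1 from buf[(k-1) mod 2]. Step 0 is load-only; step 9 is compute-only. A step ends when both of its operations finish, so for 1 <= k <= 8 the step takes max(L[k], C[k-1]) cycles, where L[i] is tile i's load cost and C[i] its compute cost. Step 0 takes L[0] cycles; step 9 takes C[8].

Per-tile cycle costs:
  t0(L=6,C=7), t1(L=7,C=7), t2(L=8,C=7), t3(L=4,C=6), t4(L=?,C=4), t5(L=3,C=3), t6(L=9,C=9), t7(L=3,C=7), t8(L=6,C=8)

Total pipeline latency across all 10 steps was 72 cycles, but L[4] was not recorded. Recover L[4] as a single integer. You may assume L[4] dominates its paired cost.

L[4] = 7

step 0 = dur = L[0]=6 = 6
step 1 = dur = max(L[1]=7, C[0]=7) = 7
step 2 = dur = max(L[2]=8, C[1]=7) = 8
step 3 = dur = max(L[3]=4, C[2]=7) = 7
step 4 = dur = max(L[4]=?, C[3]=6) = L[4]  (unknown; binding)
step 5 = dur = max(L[5]=3, C[4]=4) = 4
step 6 = dur = max(L[6]=9, C[5]=3) = 9
step 7 = dur = max(L[7]=3, C[6]=9) = 9
step 8 = dur = max(L[8]=6, C[7]=7) = 7
step 9 = dur = C[8]=8 = 8
sum of known step durations = 65
dur[4] = total - known = 72 - 65 = 7
L[4] is the binding max in step 4, so L[4] = dur[4] = 7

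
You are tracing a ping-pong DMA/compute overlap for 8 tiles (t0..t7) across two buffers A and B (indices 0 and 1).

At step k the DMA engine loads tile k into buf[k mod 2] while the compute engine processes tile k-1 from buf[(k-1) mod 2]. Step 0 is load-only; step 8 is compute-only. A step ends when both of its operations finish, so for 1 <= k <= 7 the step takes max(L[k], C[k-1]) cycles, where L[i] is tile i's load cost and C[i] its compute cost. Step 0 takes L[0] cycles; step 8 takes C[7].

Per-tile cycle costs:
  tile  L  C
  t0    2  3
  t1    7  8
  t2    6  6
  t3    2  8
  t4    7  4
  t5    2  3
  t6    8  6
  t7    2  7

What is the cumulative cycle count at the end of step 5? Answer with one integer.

end_cycle[5] = 35

[0] DMA t0→A (2c) ∥ CU idle ⇒ 2c, clock 2
[1] DMA t1→B (7c) ∥ CU A:t0 (3c) ⇒ 7c, clock 9
[2] DMA t2→A (6c) ∥ CU B:t1 (8c) ⇒ 8c, clock 17
[3] DMA t3→B (2c) ∥ CU A:t2 (6c) ⇒ 6c, clock 23
[4] DMA t4→A (7c) ∥ CU B:t3 (8c) ⇒ 8c, clock 31
[5] DMA t5→B (2c) ∥ CU A:t4 (4c) ⇒ 4c, clock 35
[6] DMA t6→A (8c) ∥ CU B:t5 (3c) ⇒ 8c, clock 43
[7] DMA t7→B (2c) ∥ CU A:t6 (6c) ⇒ 6c, clock 49
[8] DMA idle ∥ CU B:t7 (7c) ⇒ 7c, clock 56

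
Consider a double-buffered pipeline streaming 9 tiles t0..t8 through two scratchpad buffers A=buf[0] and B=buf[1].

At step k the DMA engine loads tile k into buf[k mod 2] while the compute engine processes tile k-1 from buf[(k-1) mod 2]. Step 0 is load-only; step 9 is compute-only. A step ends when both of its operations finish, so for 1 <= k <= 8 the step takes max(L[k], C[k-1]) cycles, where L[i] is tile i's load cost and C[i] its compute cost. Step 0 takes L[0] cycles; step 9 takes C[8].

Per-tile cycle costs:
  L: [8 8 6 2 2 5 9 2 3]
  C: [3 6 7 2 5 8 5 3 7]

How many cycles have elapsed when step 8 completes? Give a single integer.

end_cycle[8] = 53

[0] DMA t0→A (8c) ∥ CU idle ⇒ 8c, clock 8
[1] DMA t1→B (8c) ∥ CU A:t0 (3c) ⇒ 8c, clock 16
[2] DMA t2→A (6c) ∥ CU B:t1 (6c) ⇒ 6c, clock 22
[3] DMA t3→B (2c) ∥ CU A:t2 (7c) ⇒ 7c, clock 29
[4] DMA t4→A (2c) ∥ CU B:t3 (2c) ⇒ 2c, clock 31
[5] DMA t5→B (5c) ∥ CU A:t4 (5c) ⇒ 5c, clock 36
[6] DMA t6→A (9c) ∥ CU B:t5 (8c) ⇒ 9c, clock 45
[7] DMA t7→B (2c) ∥ CU A:t6 (5c) ⇒ 5c, clock 50
[8] DMA t8→A (3c) ∥ CU B:t7 (3c) ⇒ 3c, clock 53
[9] DMA idle ∥ CU A:t8 (7c) ⇒ 7c, clock 60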